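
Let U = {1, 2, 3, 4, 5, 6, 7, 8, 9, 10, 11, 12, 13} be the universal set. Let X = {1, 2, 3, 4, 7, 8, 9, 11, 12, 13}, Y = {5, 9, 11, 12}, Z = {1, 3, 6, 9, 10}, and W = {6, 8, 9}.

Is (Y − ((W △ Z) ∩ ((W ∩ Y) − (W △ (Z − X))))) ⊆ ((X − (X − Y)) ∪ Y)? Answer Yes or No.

Yes

W △ Z = {1, 3, 8, 10}
W ∩ Y = {9}
Z − X = {6, 10}
W △ (Z − X) = {8, 9, 10}
(W ∩ Y) − (W △ (Z − X)) = {}
(W △ Z) ∩ ((W ∩ Y) − (W △ (Z − X))) = {}
Y − ((W △ Z) ∩ ((W ∩ Y) − (W △ (Z − X)))) = {5, 9, 11, 12}
X − Y = {1, 2, 3, 4, 7, 8, 13}
X − (X − Y) = {9, 11, 12}
(X − (X − Y)) ∪ Y = {5, 9, 11, 12}
Every element of {5, 9, 11, 12} is in {5, 9, 11, 12}, so Y − ((W △ Z) ∩ ((W ∩ Y) − (W △ (Z − X)))) ⊆ (X − (X − Y)) ∪ Y.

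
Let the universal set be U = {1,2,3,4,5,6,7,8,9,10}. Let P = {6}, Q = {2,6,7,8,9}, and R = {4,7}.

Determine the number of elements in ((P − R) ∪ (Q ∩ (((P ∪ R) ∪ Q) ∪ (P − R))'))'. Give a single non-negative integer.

P − R = {6}
P ∪ R = {4,6,7}
(P ∪ R) ∪ Q = {2,4,6,7,8,9}
((P ∪ R) ∪ Q) ∪ (P − R) = {2,4,6,7,8,9}
(((P ∪ R) ∪ Q) ∪ (P − R))' = {1,3,5,10}
Q ∩ (((P ∪ R) ∪ Q) ∪ (P − R))' = {}
(P − R) ∪ (Q ∩ (((P ∪ R) ∪ Q) ∪ (P − R))') = {6}
((P − R) ∪ (Q ∩ (((P ∪ R) ∪ Q) ∪ (P − R))'))' = {1,2,3,4,5,7,8,9,10}
|((P − R) ∪ (Q ∩ (((P ∪ R) ∪ Q) ∪ (P − R))'))'| = 9

9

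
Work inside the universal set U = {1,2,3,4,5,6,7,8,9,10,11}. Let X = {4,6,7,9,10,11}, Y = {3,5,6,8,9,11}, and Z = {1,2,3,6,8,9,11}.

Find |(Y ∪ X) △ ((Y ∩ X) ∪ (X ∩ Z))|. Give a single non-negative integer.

Y ∪ X = {3,4,5,6,7,8,9,10,11}
Y ∩ X = {6,9,11}
X ∩ Z = {6,9,11}
(Y ∩ X) ∪ (X ∩ Z) = {6,9,11}
(Y ∪ X) △ ((Y ∩ X) ∪ (X ∩ Z)) = {3,4,5,7,8,10}
|(Y ∪ X) △ ((Y ∩ X) ∪ (X ∩ Z))| = 6

6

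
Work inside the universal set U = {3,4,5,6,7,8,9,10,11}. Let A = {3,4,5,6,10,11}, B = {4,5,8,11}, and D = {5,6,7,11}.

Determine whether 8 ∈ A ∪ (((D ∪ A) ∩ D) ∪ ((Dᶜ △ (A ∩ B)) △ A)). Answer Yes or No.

8 ∉ D and 8 ∉ A, so 8 ∉ D ∪ A
8 ∉ (D ∪ A) and 8 ∉ D, so 8 ∉ (D ∪ A) ∩ D
8 ∉ D, so 8 ∈ Dᶜ
8 ∉ A and 8 ∈ B, so 8 ∉ A ∩ B
8 ∈ Dᶜ and 8 ∉ (A ∩ B), so 8 ∈ Dᶜ △ (A ∩ B)
8 ∈ (Dᶜ △ (A ∩ B)) and 8 ∉ A, so 8 ∈ (Dᶜ △ (A ∩ B)) △ A
8 ∉ ((D ∪ A) ∩ D) and 8 ∈ ((Dᶜ △ (A ∩ B)) △ A), so 8 ∈ ((D ∪ A) ∩ D) ∪ ((Dᶜ △ (A ∩ B)) △ A)
8 ∉ A and 8 ∈ (((D ∪ A) ∩ D) ∪ ((Dᶜ △ (A ∩ B)) △ A)), so 8 ∈ A ∪ (((D ∪ A) ∩ D) ∪ ((Dᶜ △ (A ∩ B)) △ A))

Yes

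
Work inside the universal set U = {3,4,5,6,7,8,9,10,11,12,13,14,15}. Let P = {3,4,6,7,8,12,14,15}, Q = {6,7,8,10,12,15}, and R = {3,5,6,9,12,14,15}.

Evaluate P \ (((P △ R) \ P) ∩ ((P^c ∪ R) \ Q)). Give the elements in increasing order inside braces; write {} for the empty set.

{3,4,6,7,8,12,14,15}

P △ R = {4,5,7,8,9}
(P △ R) \ P = {5,9}
P^c = {5,9,10,11,13}
P^c ∪ R = {3,5,6,9,10,11,12,13,14,15}
(P^c ∪ R) \ Q = {3,5,9,11,13,14}
((P △ R) \ P) ∩ ((P^c ∪ R) \ Q) = {5,9}
P \ (((P △ R) \ P) ∩ ((P^c ∪ R) \ Q)) = {3,4,6,7,8,12,14,15}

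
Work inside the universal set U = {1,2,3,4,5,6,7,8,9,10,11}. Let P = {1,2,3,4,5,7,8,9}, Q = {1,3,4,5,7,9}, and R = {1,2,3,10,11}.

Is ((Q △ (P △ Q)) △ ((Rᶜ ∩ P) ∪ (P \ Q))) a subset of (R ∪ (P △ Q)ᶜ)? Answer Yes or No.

Yes

P △ Q = {2,8}
Q △ (P △ Q) = {1,2,3,4,5,7,8,9}
Rᶜ = {4,5,6,7,8,9}
Rᶜ ∩ P = {4,5,7,8,9}
P \ Q = {2,8}
(Rᶜ ∩ P) ∪ (P \ Q) = {2,4,5,7,8,9}
(Q △ (P △ Q)) △ ((Rᶜ ∩ P) ∪ (P \ Q)) = {1,3}
(P △ Q)ᶜ = {1,3,4,5,6,7,9,10,11}
R ∪ (P △ Q)ᶜ = {1,2,3,4,5,6,7,9,10,11}
Every element of {1,3} is in {1,2,3,4,5,6,7,9,10,11}, so (Q △ (P △ Q)) △ ((Rᶜ ∩ P) ∪ (P \ Q)) ⊆ R ∪ (P △ Q)ᶜ.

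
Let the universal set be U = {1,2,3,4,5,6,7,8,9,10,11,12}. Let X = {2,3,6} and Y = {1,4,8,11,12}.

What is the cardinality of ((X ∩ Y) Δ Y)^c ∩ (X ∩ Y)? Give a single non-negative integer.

0

X ∩ Y = {}
(X ∩ Y) Δ Y = {1,4,8,11,12}
((X ∩ Y) Δ Y)^c = {2,3,5,6,7,9,10}
((X ∩ Y) Δ Y)^c ∩ (X ∩ Y) = {}
|((X ∩ Y) Δ Y)^c ∩ (X ∩ Y)| = 0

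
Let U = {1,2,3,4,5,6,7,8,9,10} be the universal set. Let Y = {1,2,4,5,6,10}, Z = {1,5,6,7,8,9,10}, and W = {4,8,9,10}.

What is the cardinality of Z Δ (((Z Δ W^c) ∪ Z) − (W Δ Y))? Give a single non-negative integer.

W^c = {1,2,3,5,6,7}
Z Δ W^c = {2,3,8,9,10}
(Z Δ W^c) ∪ Z = {1,2,3,5,6,7,8,9,10}
W Δ Y = {1,2,5,6,8,9}
((Z Δ W^c) ∪ Z) − (W Δ Y) = {3,7,10}
Z Δ (((Z Δ W^c) ∪ Z) − (W Δ Y)) = {1,3,5,6,8,9}
|Z Δ (((Z Δ W^c) ∪ Z) − (W Δ Y))| = 6

6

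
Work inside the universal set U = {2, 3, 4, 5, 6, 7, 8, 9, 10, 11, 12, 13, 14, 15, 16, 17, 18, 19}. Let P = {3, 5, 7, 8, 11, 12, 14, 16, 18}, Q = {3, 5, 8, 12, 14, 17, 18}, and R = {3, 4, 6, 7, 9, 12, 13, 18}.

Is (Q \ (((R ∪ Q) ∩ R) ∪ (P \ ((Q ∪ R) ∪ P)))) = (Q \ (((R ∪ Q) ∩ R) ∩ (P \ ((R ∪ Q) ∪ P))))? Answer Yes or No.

R ∪ Q = {3, 4, 5, 6, 7, 8, 9, 12, 13, 14, 17, 18}
(R ∪ Q) ∩ R = {3, 4, 6, 7, 9, 12, 13, 18}
Q ∪ R = {3, 4, 5, 6, 7, 8, 9, 12, 13, 14, 17, 18}
(Q ∪ R) ∪ P = {3, 4, 5, 6, 7, 8, 9, 11, 12, 13, 14, 16, 17, 18}
P \ ((Q ∪ R) ∪ P) = {}
((R ∪ Q) ∩ R) ∪ (P \ ((Q ∪ R) ∪ P)) = {3, 4, 6, 7, 9, 12, 13, 18}
Q \ (((R ∪ Q) ∩ R) ∪ (P \ ((Q ∪ R) ∪ P))) = {5, 8, 14, 17}
(R ∪ Q) ∪ P = {3, 4, 5, 6, 7, 8, 9, 11, 12, 13, 14, 16, 17, 18}
P \ ((R ∪ Q) ∪ P) = {}
((R ∪ Q) ∩ R) ∩ (P \ ((R ∪ Q) ∪ P)) = {}
Q \ (((R ∪ Q) ∩ R) ∩ (P \ ((R ∪ Q) ∪ P))) = {3, 5, 8, 12, 14, 17, 18}
3 ∈ Q \ (((R ∪ Q) ∩ R) ∩ (P \ ((R ∪ Q) ∪ P))) but 3 ∉ Q \ (((R ∪ Q) ∩ R) ∪ (P \ ((Q ∪ R) ∪ P))), so they differ.

No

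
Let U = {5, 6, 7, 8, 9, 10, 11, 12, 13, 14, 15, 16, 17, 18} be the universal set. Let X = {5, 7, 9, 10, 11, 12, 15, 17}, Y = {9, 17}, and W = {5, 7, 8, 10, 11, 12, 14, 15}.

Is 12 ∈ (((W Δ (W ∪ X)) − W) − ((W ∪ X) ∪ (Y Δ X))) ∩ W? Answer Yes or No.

No

12 ∈ W and 12 ∈ X, so 12 ∈ W ∪ X
12 ∈ W and 12 ∈ (W ∪ X), so 12 ∉ W Δ (W ∪ X)
12 ∉ (W Δ (W ∪ X)) and 12 ∈ W, so 12 ∉ (W Δ (W ∪ X)) − W
12 ∈ W and 12 ∈ X, so 12 ∈ W ∪ X
12 ∉ Y and 12 ∈ X, so 12 ∈ Y Δ X
12 ∈ (W ∪ X) and 12 ∈ (Y Δ X), so 12 ∈ (W ∪ X) ∪ (Y Δ X)
12 ∉ ((W Δ (W ∪ X)) − W) and 12 ∈ ((W ∪ X) ∪ (Y Δ X)), so 12 ∉ ((W Δ (W ∪ X)) − W) − ((W ∪ X) ∪ (Y Δ X))
12 ∉ (((W Δ (W ∪ X)) − W) − ((W ∪ X) ∪ (Y Δ X))) and 12 ∈ W, so 12 ∉ (((W Δ (W ∪ X)) − W) − ((W ∪ X) ∪ (Y Δ X))) ∩ W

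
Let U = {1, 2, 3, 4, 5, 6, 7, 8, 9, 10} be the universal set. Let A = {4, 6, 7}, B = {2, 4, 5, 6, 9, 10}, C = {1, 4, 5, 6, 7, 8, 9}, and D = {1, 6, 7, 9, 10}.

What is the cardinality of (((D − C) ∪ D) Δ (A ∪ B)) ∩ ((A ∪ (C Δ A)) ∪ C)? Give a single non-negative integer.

3

D − C = {10}
(D − C) ∪ D = {1, 6, 7, 9, 10}
A ∪ B = {2, 4, 5, 6, 7, 9, 10}
((D − C) ∪ D) Δ (A ∪ B) = {1, 2, 4, 5}
C Δ A = {1, 5, 8, 9}
A ∪ (C Δ A) = {1, 4, 5, 6, 7, 8, 9}
(A ∪ (C Δ A)) ∪ C = {1, 4, 5, 6, 7, 8, 9}
(((D − C) ∪ D) Δ (A ∪ B)) ∩ ((A ∪ (C Δ A)) ∪ C) = {1, 4, 5}
|(((D − C) ∪ D) Δ (A ∪ B)) ∩ ((A ∪ (C Δ A)) ∪ C)| = 3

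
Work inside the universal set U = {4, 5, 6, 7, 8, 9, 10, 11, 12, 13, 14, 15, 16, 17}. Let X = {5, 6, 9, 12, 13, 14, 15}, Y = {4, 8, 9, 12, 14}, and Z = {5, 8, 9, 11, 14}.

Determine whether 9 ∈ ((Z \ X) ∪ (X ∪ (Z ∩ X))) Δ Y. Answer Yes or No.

No

9 ∈ Z and 9 ∈ X, so 9 ∉ Z \ X
9 ∈ Z and 9 ∈ X, so 9 ∈ Z ∩ X
9 ∈ X and 9 ∈ (Z ∩ X), so 9 ∈ X ∪ (Z ∩ X)
9 ∉ (Z \ X) and 9 ∈ (X ∪ (Z ∩ X)), so 9 ∈ (Z \ X) ∪ (X ∪ (Z ∩ X))
9 ∈ ((Z \ X) ∪ (X ∪ (Z ∩ X))) and 9 ∈ Y, so 9 ∉ ((Z \ X) ∪ (X ∪ (Z ∩ X))) Δ Y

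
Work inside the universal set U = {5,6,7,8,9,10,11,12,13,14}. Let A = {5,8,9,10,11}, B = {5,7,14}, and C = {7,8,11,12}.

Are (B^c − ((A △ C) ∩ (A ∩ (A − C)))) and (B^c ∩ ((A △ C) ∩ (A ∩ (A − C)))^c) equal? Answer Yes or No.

B^c = {6,8,9,10,11,12,13}
A △ C = {5,7,9,10,12}
A − C = {5,9,10}
A ∩ (A − C) = {5,9,10}
(A △ C) ∩ (A ∩ (A − C)) = {5,9,10}
B^c − ((A △ C) ∩ (A ∩ (A − C))) = {6,8,11,12,13}
((A △ C) ∩ (A ∩ (A − C)))^c = {6,7,8,11,12,13,14}
B^c ∩ ((A △ C) ∩ (A ∩ (A − C)))^c = {6,8,11,12,13}
Both equal {6,8,11,12,13}, so B^c − ((A △ C) ∩ (A ∩ (A − C))) = B^c ∩ ((A △ C) ∩ (A ∩ (A − C)))^c.

Yes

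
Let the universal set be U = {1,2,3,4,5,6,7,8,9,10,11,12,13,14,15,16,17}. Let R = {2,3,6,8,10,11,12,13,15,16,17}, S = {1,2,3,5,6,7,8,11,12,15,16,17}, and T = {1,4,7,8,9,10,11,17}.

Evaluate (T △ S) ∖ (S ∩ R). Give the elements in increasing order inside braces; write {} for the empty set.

{4,5,9,10}

T △ S = {2,3,4,5,6,9,10,12,15,16}
S ∩ R = {2,3,6,8,11,12,15,16,17}
(T △ S) ∖ (S ∩ R) = {4,5,9,10}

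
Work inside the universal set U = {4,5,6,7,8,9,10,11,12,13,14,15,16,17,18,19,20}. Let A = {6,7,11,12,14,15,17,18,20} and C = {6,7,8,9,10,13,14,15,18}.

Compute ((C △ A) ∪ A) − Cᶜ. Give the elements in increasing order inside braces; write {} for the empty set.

{6,7,8,9,10,13,14,15,18}

C △ A = {8,9,10,11,12,13,17,20}
(C △ A) ∪ A = {6,7,8,9,10,11,12,13,14,15,17,18,20}
Cᶜ = {4,5,11,12,16,17,19,20}
((C △ A) ∪ A) − Cᶜ = {6,7,8,9,10,13,14,15,18}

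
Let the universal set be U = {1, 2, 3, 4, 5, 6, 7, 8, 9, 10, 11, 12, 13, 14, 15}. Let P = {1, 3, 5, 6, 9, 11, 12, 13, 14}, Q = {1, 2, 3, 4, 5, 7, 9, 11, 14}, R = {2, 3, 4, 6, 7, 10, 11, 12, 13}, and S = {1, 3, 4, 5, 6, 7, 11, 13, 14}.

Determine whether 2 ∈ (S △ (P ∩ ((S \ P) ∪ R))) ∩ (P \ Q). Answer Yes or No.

2 ∉ S and 2 ∉ P, so 2 ∉ S \ P
2 ∉ (S \ P) and 2 ∈ R, so 2 ∈ (S \ P) ∪ R
2 ∉ P and 2 ∈ ((S \ P) ∪ R), so 2 ∉ P ∩ ((S \ P) ∪ R)
2 ∉ S and 2 ∉ (P ∩ ((S \ P) ∪ R)), so 2 ∉ S △ (P ∩ ((S \ P) ∪ R))
2 ∉ P and 2 ∈ Q, so 2 ∉ P \ Q
2 ∉ (S △ (P ∩ ((S \ P) ∪ R))) and 2 ∉ (P \ Q), so 2 ∉ (S △ (P ∩ ((S \ P) ∪ R))) ∩ (P \ Q)

No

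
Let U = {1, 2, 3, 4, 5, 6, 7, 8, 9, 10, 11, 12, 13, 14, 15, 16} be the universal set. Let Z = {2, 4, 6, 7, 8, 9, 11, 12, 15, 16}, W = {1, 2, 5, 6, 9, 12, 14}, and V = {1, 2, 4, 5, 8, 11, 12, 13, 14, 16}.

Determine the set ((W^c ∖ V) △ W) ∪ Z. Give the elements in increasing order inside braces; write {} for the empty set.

{1, 2, 3, 4, 5, 6, 7, 8, 9, 10, 11, 12, 14, 15, 16}

W^c = {3, 4, 7, 8, 10, 11, 13, 15, 16}
W^c ∖ V = {3, 7, 10, 15}
(W^c ∖ V) △ W = {1, 2, 3, 5, 6, 7, 9, 10, 12, 14, 15}
((W^c ∖ V) △ W) ∪ Z = {1, 2, 3, 4, 5, 6, 7, 8, 9, 10, 11, 12, 14, 15, 16}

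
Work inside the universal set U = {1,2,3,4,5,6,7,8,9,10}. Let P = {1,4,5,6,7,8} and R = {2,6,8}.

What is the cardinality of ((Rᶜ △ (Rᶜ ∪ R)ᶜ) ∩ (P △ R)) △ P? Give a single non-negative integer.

Rᶜ = {1,3,4,5,7,9,10}
Rᶜ ∪ R = {1,2,3,4,5,6,7,8,9,10}
(Rᶜ ∪ R)ᶜ = {}
Rᶜ △ (Rᶜ ∪ R)ᶜ = {1,3,4,5,7,9,10}
P △ R = {1,2,4,5,7}
(Rᶜ △ (Rᶜ ∪ R)ᶜ) ∩ (P △ R) = {1,4,5,7}
((Rᶜ △ (Rᶜ ∪ R)ᶜ) ∩ (P △ R)) △ P = {6,8}
|((Rᶜ △ (Rᶜ ∪ R)ᶜ) ∩ (P △ R)) △ P| = 2

2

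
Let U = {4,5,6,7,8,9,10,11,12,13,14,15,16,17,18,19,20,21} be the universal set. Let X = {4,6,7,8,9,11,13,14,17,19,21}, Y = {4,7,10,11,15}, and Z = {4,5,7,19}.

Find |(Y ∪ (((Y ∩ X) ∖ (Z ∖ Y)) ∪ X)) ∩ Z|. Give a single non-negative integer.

Y ∩ X = {4,7,11}
Z ∖ Y = {5,19}
(Y ∩ X) ∖ (Z ∖ Y) = {4,7,11}
((Y ∩ X) ∖ (Z ∖ Y)) ∪ X = {4,6,7,8,9,11,13,14,17,19,21}
Y ∪ (((Y ∩ X) ∖ (Z ∖ Y)) ∪ X) = {4,6,7,8,9,10,11,13,14,15,17,19,21}
(Y ∪ (((Y ∩ X) ∖ (Z ∖ Y)) ∪ X)) ∩ Z = {4,7,19}
|(Y ∪ (((Y ∩ X) ∖ (Z ∖ Y)) ∪ X)) ∩ Z| = 3

3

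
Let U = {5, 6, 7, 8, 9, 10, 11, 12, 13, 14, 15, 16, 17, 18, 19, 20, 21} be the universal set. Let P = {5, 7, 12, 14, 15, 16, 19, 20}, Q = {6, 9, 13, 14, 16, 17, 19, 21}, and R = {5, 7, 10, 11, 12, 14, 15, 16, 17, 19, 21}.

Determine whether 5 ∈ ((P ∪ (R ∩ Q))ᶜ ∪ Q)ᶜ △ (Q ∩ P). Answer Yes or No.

5 ∈ R and 5 ∉ Q, so 5 ∉ R ∩ Q
5 ∈ P and 5 ∉ (R ∩ Q), so 5 ∈ P ∪ (R ∩ Q)
5 ∉ (P ∪ (R ∩ Q))ᶜ since 5 ∈ (P ∪ (R ∩ Q))
5 ∉ (P ∪ (R ∩ Q))ᶜ and 5 ∉ Q, so 5 ∉ (P ∪ (R ∩ Q))ᶜ ∪ Q
5 ∈ ((P ∪ (R ∩ Q))ᶜ ∪ Q)ᶜ since 5 ∉ ((P ∪ (R ∩ Q))ᶜ ∪ Q)
5 ∉ Q and 5 ∈ P, so 5 ∉ Q ∩ P
5 ∈ ((P ∪ (R ∩ Q))ᶜ ∪ Q)ᶜ and 5 ∉ (Q ∩ P), so 5 ∈ ((P ∪ (R ∩ Q))ᶜ ∪ Q)ᶜ △ (Q ∩ P)

Yes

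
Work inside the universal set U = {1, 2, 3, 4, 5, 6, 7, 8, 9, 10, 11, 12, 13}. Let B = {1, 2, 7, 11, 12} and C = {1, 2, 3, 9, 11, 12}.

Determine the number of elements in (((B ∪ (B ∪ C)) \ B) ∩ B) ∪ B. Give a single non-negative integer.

5

B ∪ C = {1, 2, 3, 7, 9, 11, 12}
B ∪ (B ∪ C) = {1, 2, 3, 7, 9, 11, 12}
(B ∪ (B ∪ C)) \ B = {3, 9}
((B ∪ (B ∪ C)) \ B) ∩ B = {}
(((B ∪ (B ∪ C)) \ B) ∩ B) ∪ B = {1, 2, 7, 11, 12}
|(((B ∪ (B ∪ C)) \ B) ∩ B) ∪ B| = 5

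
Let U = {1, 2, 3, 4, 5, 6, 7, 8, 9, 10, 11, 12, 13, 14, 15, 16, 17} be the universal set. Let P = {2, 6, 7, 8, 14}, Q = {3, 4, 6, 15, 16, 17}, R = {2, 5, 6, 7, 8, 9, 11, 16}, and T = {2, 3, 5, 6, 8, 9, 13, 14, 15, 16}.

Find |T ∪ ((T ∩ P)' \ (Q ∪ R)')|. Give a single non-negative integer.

14

T ∩ P = {2, 6, 8, 14}
(T ∩ P)' = {1, 3, 4, 5, 7, 9, 10, 11, 12, 13, 15, 16, 17}
Q ∪ R = {2, 3, 4, 5, 6, 7, 8, 9, 11, 15, 16, 17}
(Q ∪ R)' = {1, 10, 12, 13, 14}
(T ∩ P)' \ (Q ∪ R)' = {3, 4, 5, 7, 9, 11, 15, 16, 17}
T ∪ ((T ∩ P)' \ (Q ∪ R)') = {2, 3, 4, 5, 6, 7, 8, 9, 11, 13, 14, 15, 16, 17}
|T ∪ ((T ∩ P)' \ (Q ∪ R)')| = 14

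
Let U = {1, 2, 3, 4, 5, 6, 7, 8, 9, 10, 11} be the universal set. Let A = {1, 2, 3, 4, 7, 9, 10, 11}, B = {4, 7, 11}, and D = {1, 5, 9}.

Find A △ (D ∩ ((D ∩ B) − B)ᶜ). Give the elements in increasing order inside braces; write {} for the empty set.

{2, 3, 4, 5, 7, 10, 11}

D ∩ B = {}
(D ∩ B) − B = {}
((D ∩ B) − B)ᶜ = {1, 2, 3, 4, 5, 6, 7, 8, 9, 10, 11}
D ∩ ((D ∩ B) − B)ᶜ = {1, 5, 9}
A △ (D ∩ ((D ∩ B) − B)ᶜ) = {2, 3, 4, 5, 7, 10, 11}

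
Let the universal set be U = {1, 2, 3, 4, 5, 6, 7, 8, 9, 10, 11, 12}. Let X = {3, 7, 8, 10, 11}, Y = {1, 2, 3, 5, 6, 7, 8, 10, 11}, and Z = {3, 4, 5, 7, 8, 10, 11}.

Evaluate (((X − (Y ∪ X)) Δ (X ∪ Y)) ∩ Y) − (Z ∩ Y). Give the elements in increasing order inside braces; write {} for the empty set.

{1, 2, 6}

Y ∪ X = {1, 2, 3, 5, 6, 7, 8, 10, 11}
X − (Y ∪ X) = {}
X ∪ Y = {1, 2, 3, 5, 6, 7, 8, 10, 11}
(X − (Y ∪ X)) Δ (X ∪ Y) = {1, 2, 3, 5, 6, 7, 8, 10, 11}
((X − (Y ∪ X)) Δ (X ∪ Y)) ∩ Y = {1, 2, 3, 5, 6, 7, 8, 10, 11}
Z ∩ Y = {3, 5, 7, 8, 10, 11}
(((X − (Y ∪ X)) Δ (X ∪ Y)) ∩ Y) − (Z ∩ Y) = {1, 2, 6}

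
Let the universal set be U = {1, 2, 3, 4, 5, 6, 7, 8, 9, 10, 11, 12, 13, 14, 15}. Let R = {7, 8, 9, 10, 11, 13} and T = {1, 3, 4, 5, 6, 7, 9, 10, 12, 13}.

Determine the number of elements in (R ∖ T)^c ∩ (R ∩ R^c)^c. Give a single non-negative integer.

13

R ∖ T = {8, 11}
(R ∖ T)^c = {1, 2, 3, 4, 5, 6, 7, 9, 10, 12, 13, 14, 15}
R^c = {1, 2, 3, 4, 5, 6, 12, 14, 15}
R ∩ R^c = {}
(R ∩ R^c)^c = {1, 2, 3, 4, 5, 6, 7, 8, 9, 10, 11, 12, 13, 14, 15}
(R ∖ T)^c ∩ (R ∩ R^c)^c = {1, 2, 3, 4, 5, 6, 7, 9, 10, 12, 13, 14, 15}
|(R ∖ T)^c ∩ (R ∩ R^c)^c| = 13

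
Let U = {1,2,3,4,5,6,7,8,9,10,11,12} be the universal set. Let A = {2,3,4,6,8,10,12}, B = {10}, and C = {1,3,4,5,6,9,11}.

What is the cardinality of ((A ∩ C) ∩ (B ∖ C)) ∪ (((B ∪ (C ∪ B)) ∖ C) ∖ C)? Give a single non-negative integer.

1

A ∩ C = {3,4,6}
B ∖ C = {10}
(A ∩ C) ∩ (B ∖ C) = {}
C ∪ B = {1,3,4,5,6,9,10,11}
B ∪ (C ∪ B) = {1,3,4,5,6,9,10,11}
(B ∪ (C ∪ B)) ∖ C = {10}
((B ∪ (C ∪ B)) ∖ C) ∖ C = {10}
((A ∩ C) ∩ (B ∖ C)) ∪ (((B ∪ (C ∪ B)) ∖ C) ∖ C) = {10}
|((A ∩ C) ∩ (B ∖ C)) ∪ (((B ∪ (C ∪ B)) ∖ C) ∖ C)| = 1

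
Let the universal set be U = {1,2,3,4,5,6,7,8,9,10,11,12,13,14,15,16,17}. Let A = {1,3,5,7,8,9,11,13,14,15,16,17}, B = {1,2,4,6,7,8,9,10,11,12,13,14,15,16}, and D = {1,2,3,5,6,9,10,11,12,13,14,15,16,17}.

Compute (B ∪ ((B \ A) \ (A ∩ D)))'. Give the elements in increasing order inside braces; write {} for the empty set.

B \ A = {2,4,6,10,12}
A ∩ D = {1,3,5,9,11,13,14,15,16,17}
(B \ A) \ (A ∩ D) = {2,4,6,10,12}
B ∪ ((B \ A) \ (A ∩ D)) = {1,2,4,6,7,8,9,10,11,12,13,14,15,16}
(B ∪ ((B \ A) \ (A ∩ D)))' = {3,5,17}

{3,5,17}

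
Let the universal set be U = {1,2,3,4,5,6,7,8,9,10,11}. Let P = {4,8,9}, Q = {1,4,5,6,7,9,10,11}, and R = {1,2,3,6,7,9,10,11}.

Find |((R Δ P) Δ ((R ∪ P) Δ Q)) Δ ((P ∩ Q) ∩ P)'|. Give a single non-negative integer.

R Δ P = {1,2,3,4,6,7,8,10,11}
R ∪ P = {1,2,3,4,6,7,8,9,10,11}
(R ∪ P) Δ Q = {2,3,5,8}
(R Δ P) Δ ((R ∪ P) Δ Q) = {1,4,5,6,7,10,11}
P ∩ Q = {4,9}
(P ∩ Q) ∩ P = {4,9}
((P ∩ Q) ∩ P)' = {1,2,3,5,6,7,8,10,11}
((R Δ P) Δ ((R ∪ P) Δ Q)) Δ ((P ∩ Q) ∩ P)' = {2,3,4,8}
|((R Δ P) Δ ((R ∪ P) Δ Q)) Δ ((P ∩ Q) ∩ P)'| = 4

4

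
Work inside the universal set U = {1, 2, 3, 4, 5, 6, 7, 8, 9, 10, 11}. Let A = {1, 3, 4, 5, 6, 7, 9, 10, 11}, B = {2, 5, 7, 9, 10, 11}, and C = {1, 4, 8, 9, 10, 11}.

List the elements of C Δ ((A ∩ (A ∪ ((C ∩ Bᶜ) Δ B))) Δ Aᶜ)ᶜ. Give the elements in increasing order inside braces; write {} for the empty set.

{1, 4, 8, 9, 10, 11}

Bᶜ = {1, 3, 4, 6, 8}
C ∩ Bᶜ = {1, 4, 8}
(C ∩ Bᶜ) Δ B = {1, 2, 4, 5, 7, 8, 9, 10, 11}
A ∪ ((C ∩ Bᶜ) Δ B) = {1, 2, 3, 4, 5, 6, 7, 8, 9, 10, 11}
A ∩ (A ∪ ((C ∩ Bᶜ) Δ B)) = {1, 3, 4, 5, 6, 7, 9, 10, 11}
Aᶜ = {2, 8}
(A ∩ (A ∪ ((C ∩ Bᶜ) Δ B))) Δ Aᶜ = {1, 2, 3, 4, 5, 6, 7, 8, 9, 10, 11}
((A ∩ (A ∪ ((C ∩ Bᶜ) Δ B))) Δ Aᶜ)ᶜ = {}
C Δ ((A ∩ (A ∪ ((C ∩ Bᶜ) Δ B))) Δ Aᶜ)ᶜ = {1, 4, 8, 9, 10, 11}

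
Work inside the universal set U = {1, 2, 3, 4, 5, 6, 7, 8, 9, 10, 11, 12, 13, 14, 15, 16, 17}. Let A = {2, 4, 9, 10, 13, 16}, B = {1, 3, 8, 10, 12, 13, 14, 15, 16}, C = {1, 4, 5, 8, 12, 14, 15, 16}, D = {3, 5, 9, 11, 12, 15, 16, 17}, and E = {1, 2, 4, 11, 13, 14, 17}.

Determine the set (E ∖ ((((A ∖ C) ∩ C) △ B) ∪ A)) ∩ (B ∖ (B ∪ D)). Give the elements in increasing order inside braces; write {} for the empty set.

A ∖ C = {2, 9, 10, 13}
(A ∖ C) ∩ C = {}
((A ∖ C) ∩ C) △ B = {1, 3, 8, 10, 12, 13, 14, 15, 16}
(((A ∖ C) ∩ C) △ B) ∪ A = {1, 2, 3, 4, 8, 9, 10, 12, 13, 14, 15, 16}
E ∖ ((((A ∖ C) ∩ C) △ B) ∪ A) = {11, 17}
B ∪ D = {1, 3, 5, 8, 9, 10, 11, 12, 13, 14, 15, 16, 17}
B ∖ (B ∪ D) = {}
(E ∖ ((((A ∖ C) ∩ C) △ B) ∪ A)) ∩ (B ∖ (B ∪ D)) = {}

{}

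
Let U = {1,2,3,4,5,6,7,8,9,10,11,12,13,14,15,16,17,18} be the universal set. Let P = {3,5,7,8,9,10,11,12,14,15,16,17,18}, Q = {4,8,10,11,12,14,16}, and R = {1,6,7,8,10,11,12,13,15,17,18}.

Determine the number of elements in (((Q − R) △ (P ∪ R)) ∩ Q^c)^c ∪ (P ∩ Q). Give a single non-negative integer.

Q − R = {4,14,16}
P ∪ R = {1,3,5,6,7,8,9,10,11,12,13,14,15,16,17,18}
(Q − R) △ (P ∪ R) = {1,3,4,5,6,7,8,9,10,11,12,13,15,17,18}
Q^c = {1,2,3,5,6,7,9,13,15,17,18}
((Q − R) △ (P ∪ R)) ∩ Q^c = {1,3,5,6,7,9,13,15,17,18}
(((Q − R) △ (P ∪ R)) ∩ Q^c)^c = {2,4,8,10,11,12,14,16}
P ∩ Q = {8,10,11,12,14,16}
(((Q − R) △ (P ∪ R)) ∩ Q^c)^c ∪ (P ∩ Q) = {2,4,8,10,11,12,14,16}
|(((Q − R) △ (P ∪ R)) ∩ Q^c)^c ∪ (P ∩ Q)| = 8

8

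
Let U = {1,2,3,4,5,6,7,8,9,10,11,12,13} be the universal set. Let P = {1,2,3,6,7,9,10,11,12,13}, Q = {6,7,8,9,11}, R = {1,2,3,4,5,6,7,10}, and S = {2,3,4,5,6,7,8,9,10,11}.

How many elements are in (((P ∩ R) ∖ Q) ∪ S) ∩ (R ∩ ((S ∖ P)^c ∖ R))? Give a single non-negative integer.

0

P ∩ R = {1,2,3,6,7,10}
(P ∩ R) ∖ Q = {1,2,3,10}
((P ∩ R) ∖ Q) ∪ S = {1,2,3,4,5,6,7,8,9,10,11}
S ∖ P = {4,5,8}
(S ∖ P)^c = {1,2,3,6,7,9,10,11,12,13}
(S ∖ P)^c ∖ R = {9,11,12,13}
R ∩ ((S ∖ P)^c ∖ R) = {}
(((P ∩ R) ∖ Q) ∪ S) ∩ (R ∩ ((S ∖ P)^c ∖ R)) = {}
|(((P ∩ R) ∖ Q) ∪ S) ∩ (R ∩ ((S ∖ P)^c ∖ R))| = 0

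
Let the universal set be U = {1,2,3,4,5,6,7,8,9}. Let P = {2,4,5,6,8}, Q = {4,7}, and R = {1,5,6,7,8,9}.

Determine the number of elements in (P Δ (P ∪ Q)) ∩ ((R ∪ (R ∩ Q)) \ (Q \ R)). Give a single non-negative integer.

1

P ∪ Q = {2,4,5,6,7,8}
P Δ (P ∪ Q) = {7}
R ∩ Q = {7}
R ∪ (R ∩ Q) = {1,5,6,7,8,9}
Q \ R = {4}
(R ∪ (R ∩ Q)) \ (Q \ R) = {1,5,6,7,8,9}
(P Δ (P ∪ Q)) ∩ ((R ∪ (R ∩ Q)) \ (Q \ R)) = {7}
|(P Δ (P ∪ Q)) ∩ ((R ∪ (R ∩ Q)) \ (Q \ R))| = 1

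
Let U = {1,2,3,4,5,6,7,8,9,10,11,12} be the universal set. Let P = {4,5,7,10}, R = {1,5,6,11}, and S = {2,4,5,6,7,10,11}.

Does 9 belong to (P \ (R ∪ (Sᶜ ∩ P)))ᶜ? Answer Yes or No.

Yes

9 ∉ S, so 9 ∈ Sᶜ
9 ∈ Sᶜ and 9 ∉ P, so 9 ∉ Sᶜ ∩ P
9 ∉ R and 9 ∉ (Sᶜ ∩ P), so 9 ∉ R ∪ (Sᶜ ∩ P)
9 ∉ P and 9 ∉ (R ∪ (Sᶜ ∩ P)), so 9 ∉ P \ (R ∪ (Sᶜ ∩ P))
9 ∈ (P \ (R ∪ (Sᶜ ∩ P)))ᶜ since 9 ∉ (P \ (R ∪ (Sᶜ ∩ P)))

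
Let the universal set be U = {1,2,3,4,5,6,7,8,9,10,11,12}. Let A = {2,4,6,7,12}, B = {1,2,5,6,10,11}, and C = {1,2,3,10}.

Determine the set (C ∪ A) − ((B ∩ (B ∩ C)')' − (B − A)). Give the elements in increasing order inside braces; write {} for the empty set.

C ∪ A = {1,2,3,4,6,7,10,12}
B ∩ C = {1,2,10}
(B ∩ C)' = {3,4,5,6,7,8,9,11,12}
B ∩ (B ∩ C)' = {5,6,11}
(B ∩ (B ∩ C)')' = {1,2,3,4,7,8,9,10,12}
B − A = {1,5,10,11}
(B ∩ (B ∩ C)')' − (B − A) = {2,3,4,7,8,9,12}
(C ∪ A) − ((B ∩ (B ∩ C)')' − (B − A)) = {1,6,10}

{1,6,10}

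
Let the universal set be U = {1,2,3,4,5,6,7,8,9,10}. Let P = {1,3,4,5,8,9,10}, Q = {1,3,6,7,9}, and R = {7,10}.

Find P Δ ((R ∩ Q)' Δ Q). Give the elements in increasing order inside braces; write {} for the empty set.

{1,2,3,7,9}

R ∩ Q = {7}
(R ∩ Q)' = {1,2,3,4,5,6,8,9,10}
(R ∩ Q)' Δ Q = {2,4,5,7,8,10}
P Δ ((R ∩ Q)' Δ Q) = {1,2,3,7,9}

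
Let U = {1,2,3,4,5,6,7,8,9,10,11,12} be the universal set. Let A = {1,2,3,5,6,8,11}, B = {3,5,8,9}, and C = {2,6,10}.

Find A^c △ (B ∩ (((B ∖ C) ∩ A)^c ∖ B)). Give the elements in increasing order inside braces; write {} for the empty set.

A^c = {4,7,9,10,12}
B ∖ C = {3,5,8,9}
(B ∖ C) ∩ A = {3,5,8}
((B ∖ C) ∩ A)^c = {1,2,4,6,7,9,10,11,12}
((B ∖ C) ∩ A)^c ∖ B = {1,2,4,6,7,10,11,12}
B ∩ (((B ∖ C) ∩ A)^c ∖ B) = {}
A^c △ (B ∩ (((B ∖ C) ∩ A)^c ∖ B)) = {4,7,9,10,12}

{4,7,9,10,12}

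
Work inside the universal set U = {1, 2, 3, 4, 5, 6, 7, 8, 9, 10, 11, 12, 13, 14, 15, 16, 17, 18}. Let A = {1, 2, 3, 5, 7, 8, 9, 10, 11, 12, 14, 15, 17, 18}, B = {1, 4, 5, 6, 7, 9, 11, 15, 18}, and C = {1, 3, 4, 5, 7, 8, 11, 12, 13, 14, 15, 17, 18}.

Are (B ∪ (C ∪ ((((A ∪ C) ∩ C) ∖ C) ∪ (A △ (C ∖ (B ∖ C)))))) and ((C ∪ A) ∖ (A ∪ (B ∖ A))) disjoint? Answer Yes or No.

A ∪ C = {1, 2, 3, 4, 5, 7, 8, 9, 10, 11, 12, 13, 14, 15, 17, 18}
(A ∪ C) ∩ C = {1, 3, 4, 5, 7, 8, 11, 12, 13, 14, 15, 17, 18}
((A ∪ C) ∩ C) ∖ C = {}
B ∖ C = {6, 9}
C ∖ (B ∖ C) = {1, 3, 4, 5, 7, 8, 11, 12, 13, 14, 15, 17, 18}
A △ (C ∖ (B ∖ C)) = {2, 4, 9, 10, 13}
(((A ∪ C) ∩ C) ∖ C) ∪ (A △ (C ∖ (B ∖ C))) = {2, 4, 9, 10, 13}
C ∪ ((((A ∪ C) ∩ C) ∖ C) ∪ (A △ (C ∖ (B ∖ C)))) = {1, 2, 3, 4, 5, 7, 8, 9, 10, 11, 12, 13, 14, 15, 17, 18}
B ∪ (C ∪ ((((A ∪ C) ∩ C) ∖ C) ∪ (A △ (C ∖ (B ∖ C))))) = {1, 2, 3, 4, 5, 6, 7, 8, 9, 10, 11, 12, 13, 14, 15, 17, 18}
C ∪ A = {1, 2, 3, 4, 5, 7, 8, 9, 10, 11, 12, 13, 14, 15, 17, 18}
B ∖ A = {4, 6}
A ∪ (B ∖ A) = {1, 2, 3, 4, 5, 6, 7, 8, 9, 10, 11, 12, 14, 15, 17, 18}
(C ∪ A) ∖ (A ∪ (B ∖ A)) = {13}
13 lies in both, so they are not disjoint.

No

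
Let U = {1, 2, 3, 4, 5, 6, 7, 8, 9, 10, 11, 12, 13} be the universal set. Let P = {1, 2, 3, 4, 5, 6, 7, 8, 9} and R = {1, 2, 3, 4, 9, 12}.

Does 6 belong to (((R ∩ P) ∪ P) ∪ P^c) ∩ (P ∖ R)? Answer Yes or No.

6 ∉ R and 6 ∈ P, so 6 ∉ R ∩ P
6 ∉ (R ∩ P) and 6 ∈ P, so 6 ∈ (R ∩ P) ∪ P
6 ∈ P, so 6 ∉ P^c
6 ∈ ((R ∩ P) ∪ P) and 6 ∉ P^c, so 6 ∈ ((R ∩ P) ∪ P) ∪ P^c
6 ∈ P and 6 ∉ R, so 6 ∈ P ∖ R
6 ∈ (((R ∩ P) ∪ P) ∪ P^c) and 6 ∈ (P ∖ R), so 6 ∈ (((R ∩ P) ∪ P) ∪ P^c) ∩ (P ∖ R)

Yes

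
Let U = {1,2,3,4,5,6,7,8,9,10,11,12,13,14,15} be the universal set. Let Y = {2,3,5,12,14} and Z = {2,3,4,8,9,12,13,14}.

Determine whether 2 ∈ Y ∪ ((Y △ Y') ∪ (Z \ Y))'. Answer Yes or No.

Yes

2 ∈ Y, so 2 ∉ Y'
2 ∈ Y and 2 ∉ Y', so 2 ∈ Y △ Y'
2 ∈ Z and 2 ∈ Y, so 2 ∉ Z \ Y
2 ∈ (Y △ Y') and 2 ∉ (Z \ Y), so 2 ∈ (Y △ Y') ∪ (Z \ Y)
2 ∉ ((Y △ Y') ∪ (Z \ Y))' since 2 ∈ ((Y △ Y') ∪ (Z \ Y))
2 ∈ Y and 2 ∉ ((Y △ Y') ∪ (Z \ Y))', so 2 ∈ Y ∪ ((Y △ Y') ∪ (Z \ Y))'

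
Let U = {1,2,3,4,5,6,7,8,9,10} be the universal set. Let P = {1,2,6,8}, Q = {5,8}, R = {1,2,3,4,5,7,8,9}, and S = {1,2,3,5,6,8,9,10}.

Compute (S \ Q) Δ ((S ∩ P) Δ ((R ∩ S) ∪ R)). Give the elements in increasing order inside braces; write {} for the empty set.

S \ Q = {1,2,3,6,9,10}
S ∩ P = {1,2,6,8}
R ∩ S = {1,2,3,5,8,9}
(R ∩ S) ∪ R = {1,2,3,4,5,7,8,9}
(S ∩ P) Δ ((R ∩ S) ∪ R) = {3,4,5,6,7,9}
(S \ Q) Δ ((S ∩ P) Δ ((R ∩ S) ∪ R)) = {1,2,4,5,7,10}

{1,2,4,5,7,10}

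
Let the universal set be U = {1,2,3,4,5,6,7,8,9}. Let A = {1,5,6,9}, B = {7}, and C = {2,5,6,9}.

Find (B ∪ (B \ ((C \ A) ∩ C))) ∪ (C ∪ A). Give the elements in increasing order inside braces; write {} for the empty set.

{1,2,5,6,7,9}

C \ A = {2}
(C \ A) ∩ C = {2}
B \ ((C \ A) ∩ C) = {7}
B ∪ (B \ ((C \ A) ∩ C)) = {7}
C ∪ A = {1,2,5,6,9}
(B ∪ (B \ ((C \ A) ∩ C))) ∪ (C ∪ A) = {1,2,5,6,7,9}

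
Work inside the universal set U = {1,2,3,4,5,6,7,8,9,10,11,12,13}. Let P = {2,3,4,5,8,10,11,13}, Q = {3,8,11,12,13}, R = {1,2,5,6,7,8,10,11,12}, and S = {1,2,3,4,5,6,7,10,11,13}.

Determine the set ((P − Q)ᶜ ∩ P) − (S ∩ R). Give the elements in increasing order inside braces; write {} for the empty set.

P − Q = {2,4,5,10}
(P − Q)ᶜ = {1,3,6,7,8,9,11,12,13}
(P − Q)ᶜ ∩ P = {3,8,11,13}
S ∩ R = {1,2,5,6,7,10,11}
((P − Q)ᶜ ∩ P) − (S ∩ R) = {3,8,13}

{3,8,13}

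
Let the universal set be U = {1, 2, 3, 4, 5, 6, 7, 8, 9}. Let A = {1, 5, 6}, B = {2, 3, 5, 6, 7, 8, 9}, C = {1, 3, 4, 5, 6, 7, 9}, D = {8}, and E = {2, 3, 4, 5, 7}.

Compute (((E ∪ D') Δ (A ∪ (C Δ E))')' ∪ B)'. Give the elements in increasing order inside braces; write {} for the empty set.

{1}

D' = {1, 2, 3, 4, 5, 6, 7, 9}
E ∪ D' = {1, 2, 3, 4, 5, 6, 7, 9}
C Δ E = {1, 2, 6, 9}
A ∪ (C Δ E) = {1, 2, 5, 6, 9}
(A ∪ (C Δ E))' = {3, 4, 7, 8}
(E ∪ D') Δ (A ∪ (C Δ E))' = {1, 2, 5, 6, 8, 9}
((E ∪ D') Δ (A ∪ (C Δ E))')' = {3, 4, 7}
((E ∪ D') Δ (A ∪ (C Δ E))')' ∪ B = {2, 3, 4, 5, 6, 7, 8, 9}
(((E ∪ D') Δ (A ∪ (C Δ E))')' ∪ B)' = {1}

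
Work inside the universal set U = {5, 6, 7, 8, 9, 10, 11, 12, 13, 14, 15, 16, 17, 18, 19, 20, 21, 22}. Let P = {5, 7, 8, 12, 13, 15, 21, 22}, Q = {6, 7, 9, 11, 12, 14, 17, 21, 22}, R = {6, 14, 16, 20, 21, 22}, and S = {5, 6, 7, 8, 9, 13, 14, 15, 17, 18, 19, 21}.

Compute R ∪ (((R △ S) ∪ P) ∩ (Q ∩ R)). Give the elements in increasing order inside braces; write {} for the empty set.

R △ S = {5, 7, 8, 9, 13, 15, 16, 17, 18, 19, 20, 22}
(R △ S) ∪ P = {5, 7, 8, 9, 12, 13, 15, 16, 17, 18, 19, 20, 21, 22}
Q ∩ R = {6, 14, 21, 22}
((R △ S) ∪ P) ∩ (Q ∩ R) = {21, 22}
R ∪ (((R △ S) ∪ P) ∩ (Q ∩ R)) = {6, 14, 16, 20, 21, 22}

{6, 14, 16, 20, 21, 22}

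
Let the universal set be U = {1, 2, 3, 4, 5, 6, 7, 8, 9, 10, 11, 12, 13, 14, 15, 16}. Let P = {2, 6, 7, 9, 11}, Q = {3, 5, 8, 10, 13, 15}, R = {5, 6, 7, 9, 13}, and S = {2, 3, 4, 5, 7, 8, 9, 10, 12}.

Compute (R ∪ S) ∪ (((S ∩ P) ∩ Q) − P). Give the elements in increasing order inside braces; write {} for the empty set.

{2, 3, 4, 5, 6, 7, 8, 9, 10, 12, 13}

R ∪ S = {2, 3, 4, 5, 6, 7, 8, 9, 10, 12, 13}
S ∩ P = {2, 7, 9}
(S ∩ P) ∩ Q = {}
((S ∩ P) ∩ Q) − P = {}
(R ∪ S) ∪ (((S ∩ P) ∩ Q) − P) = {2, 3, 4, 5, 6, 7, 8, 9, 10, 12, 13}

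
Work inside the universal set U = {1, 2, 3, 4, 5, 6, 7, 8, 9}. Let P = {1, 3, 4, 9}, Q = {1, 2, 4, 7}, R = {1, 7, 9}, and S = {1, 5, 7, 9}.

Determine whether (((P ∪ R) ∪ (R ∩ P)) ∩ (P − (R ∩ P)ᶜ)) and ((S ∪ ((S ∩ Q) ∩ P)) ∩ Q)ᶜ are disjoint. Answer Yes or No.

No

P ∪ R = {1, 3, 4, 7, 9}
R ∩ P = {1, 9}
(P ∪ R) ∪ (R ∩ P) = {1, 3, 4, 7, 9}
(R ∩ P)ᶜ = {2, 3, 4, 5, 6, 7, 8}
P − (R ∩ P)ᶜ = {1, 9}
((P ∪ R) ∪ (R ∩ P)) ∩ (P − (R ∩ P)ᶜ) = {1, 9}
S ∩ Q = {1, 7}
(S ∩ Q) ∩ P = {1}
S ∪ ((S ∩ Q) ∩ P) = {1, 5, 7, 9}
(S ∪ ((S ∩ Q) ∩ P)) ∩ Q = {1, 7}
((S ∪ ((S ∩ Q) ∩ P)) ∩ Q)ᶜ = {2, 3, 4, 5, 6, 8, 9}
9 lies in both, so they are not disjoint.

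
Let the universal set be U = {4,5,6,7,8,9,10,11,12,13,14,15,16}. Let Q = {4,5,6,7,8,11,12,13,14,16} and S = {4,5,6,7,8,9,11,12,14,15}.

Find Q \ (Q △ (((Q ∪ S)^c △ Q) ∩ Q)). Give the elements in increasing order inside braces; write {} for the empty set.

{4,5,6,7,8,11,12,13,14,16}

Q ∪ S = {4,5,6,7,8,9,11,12,13,14,15,16}
(Q ∪ S)^c = {10}
(Q ∪ S)^c △ Q = {4,5,6,7,8,10,11,12,13,14,16}
((Q ∪ S)^c △ Q) ∩ Q = {4,5,6,7,8,11,12,13,14,16}
Q △ (((Q ∪ S)^c △ Q) ∩ Q) = {}
Q \ (Q △ (((Q ∪ S)^c △ Q) ∩ Q)) = {4,5,6,7,8,11,12,13,14,16}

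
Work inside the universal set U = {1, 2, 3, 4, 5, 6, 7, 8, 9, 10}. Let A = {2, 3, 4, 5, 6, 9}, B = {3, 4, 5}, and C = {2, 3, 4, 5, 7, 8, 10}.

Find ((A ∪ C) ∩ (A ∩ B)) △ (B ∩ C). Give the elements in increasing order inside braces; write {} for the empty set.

A ∪ C = {2, 3, 4, 5, 6, 7, 8, 9, 10}
A ∩ B = {3, 4, 5}
(A ∪ C) ∩ (A ∩ B) = {3, 4, 5}
B ∩ C = {3, 4, 5}
((A ∪ C) ∩ (A ∩ B)) △ (B ∩ C) = {}

{}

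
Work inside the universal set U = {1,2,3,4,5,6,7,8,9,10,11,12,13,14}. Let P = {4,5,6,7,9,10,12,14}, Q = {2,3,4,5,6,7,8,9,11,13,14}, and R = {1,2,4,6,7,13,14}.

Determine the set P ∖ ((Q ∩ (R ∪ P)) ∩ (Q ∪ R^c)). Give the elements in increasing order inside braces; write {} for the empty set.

{10,12}

R ∪ P = {1,2,4,5,6,7,9,10,12,13,14}
Q ∩ (R ∪ P) = {2,4,5,6,7,9,13,14}
R^c = {3,5,8,9,10,11,12}
Q ∪ R^c = {2,3,4,5,6,7,8,9,10,11,12,13,14}
(Q ∩ (R ∪ P)) ∩ (Q ∪ R^c) = {2,4,5,6,7,9,13,14}
P ∖ ((Q ∩ (R ∪ P)) ∩ (Q ∪ R^c)) = {10,12}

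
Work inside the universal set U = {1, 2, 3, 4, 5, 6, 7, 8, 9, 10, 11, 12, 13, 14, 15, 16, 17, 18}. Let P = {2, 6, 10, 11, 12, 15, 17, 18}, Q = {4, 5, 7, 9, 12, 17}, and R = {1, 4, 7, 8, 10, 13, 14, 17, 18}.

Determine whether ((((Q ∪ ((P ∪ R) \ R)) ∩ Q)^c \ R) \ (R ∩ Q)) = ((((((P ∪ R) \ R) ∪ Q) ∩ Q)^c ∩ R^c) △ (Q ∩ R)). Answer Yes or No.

No

P ∪ R = {1, 2, 4, 6, 7, 8, 10, 11, 12, 13, 14, 15, 17, 18}
(P ∪ R) \ R = {2, 6, 11, 12, 15}
Q ∪ ((P ∪ R) \ R) = {2, 4, 5, 6, 7, 9, 11, 12, 15, 17}
(Q ∪ ((P ∪ R) \ R)) ∩ Q = {4, 5, 7, 9, 12, 17}
((Q ∪ ((P ∪ R) \ R)) ∩ Q)^c = {1, 2, 3, 6, 8, 10, 11, 13, 14, 15, 16, 18}
((Q ∪ ((P ∪ R) \ R)) ∩ Q)^c \ R = {2, 3, 6, 11, 15, 16}
R ∩ Q = {4, 7, 17}
(((Q ∪ ((P ∪ R) \ R)) ∩ Q)^c \ R) \ (R ∩ Q) = {2, 3, 6, 11, 15, 16}
((P ∪ R) \ R) ∪ Q = {2, 4, 5, 6, 7, 9, 11, 12, 15, 17}
(((P ∪ R) \ R) ∪ Q) ∩ Q = {4, 5, 7, 9, 12, 17}
((((P ∪ R) \ R) ∪ Q) ∩ Q)^c = {1, 2, 3, 6, 8, 10, 11, 13, 14, 15, 16, 18}
R^c = {2, 3, 5, 6, 9, 11, 12, 15, 16}
((((P ∪ R) \ R) ∪ Q) ∩ Q)^c ∩ R^c = {2, 3, 6, 11, 15, 16}
Q ∩ R = {4, 7, 17}
(((((P ∪ R) \ R) ∪ Q) ∩ Q)^c ∩ R^c) △ (Q ∩ R) = {2, 3, 4, 6, 7, 11, 15, 16, 17}
4 ∈ (((((P ∪ R) \ R) ∪ Q) ∩ Q)^c ∩ R^c) △ (Q ∩ R) but 4 ∉ (((Q ∪ ((P ∪ R) \ R)) ∩ Q)^c \ R) \ (R ∩ Q), so they differ.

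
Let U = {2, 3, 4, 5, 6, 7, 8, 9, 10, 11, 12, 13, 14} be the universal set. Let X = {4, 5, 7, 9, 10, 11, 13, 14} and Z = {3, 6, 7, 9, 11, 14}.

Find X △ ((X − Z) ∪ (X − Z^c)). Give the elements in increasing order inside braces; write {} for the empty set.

X − Z = {4, 5, 10, 13}
Z^c = {2, 4, 5, 8, 10, 12, 13}
X − Z^c = {7, 9, 11, 14}
(X − Z) ∪ (X − Z^c) = {4, 5, 7, 9, 10, 11, 13, 14}
X △ ((X − Z) ∪ (X − Z^c)) = {}

{}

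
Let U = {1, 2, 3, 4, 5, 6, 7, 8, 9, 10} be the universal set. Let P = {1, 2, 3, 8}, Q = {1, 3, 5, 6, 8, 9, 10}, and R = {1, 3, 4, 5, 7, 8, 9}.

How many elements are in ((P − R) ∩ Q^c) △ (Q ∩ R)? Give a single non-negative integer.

P − R = {2}
Q^c = {2, 4, 7}
(P − R) ∩ Q^c = {2}
Q ∩ R = {1, 3, 5, 8, 9}
((P − R) ∩ Q^c) △ (Q ∩ R) = {1, 2, 3, 5, 8, 9}
|((P − R) ∩ Q^c) △ (Q ∩ R)| = 6

6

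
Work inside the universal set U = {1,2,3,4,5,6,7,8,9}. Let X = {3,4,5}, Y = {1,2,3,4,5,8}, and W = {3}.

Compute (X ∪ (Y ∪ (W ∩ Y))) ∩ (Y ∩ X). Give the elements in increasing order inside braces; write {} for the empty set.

{3,4,5}

W ∩ Y = {3}
Y ∪ (W ∩ Y) = {1,2,3,4,5,8}
X ∪ (Y ∪ (W ∩ Y)) = {1,2,3,4,5,8}
Y ∩ X = {3,4,5}
(X ∪ (Y ∪ (W ∩ Y))) ∩ (Y ∩ X) = {3,4,5}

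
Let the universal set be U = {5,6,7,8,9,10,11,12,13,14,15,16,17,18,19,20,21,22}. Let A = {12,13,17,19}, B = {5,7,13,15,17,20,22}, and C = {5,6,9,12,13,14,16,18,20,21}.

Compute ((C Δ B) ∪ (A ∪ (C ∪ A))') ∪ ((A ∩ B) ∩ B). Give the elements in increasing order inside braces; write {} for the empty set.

{6,7,8,9,10,11,12,13,14,15,16,17,18,21,22}

C Δ B = {6,7,9,12,14,15,16,17,18,21,22}
C ∪ A = {5,6,9,12,13,14,16,17,18,19,20,21}
A ∪ (C ∪ A) = {5,6,9,12,13,14,16,17,18,19,20,21}
(A ∪ (C ∪ A))' = {7,8,10,11,15,22}
(C Δ B) ∪ (A ∪ (C ∪ A))' = {6,7,8,9,10,11,12,14,15,16,17,18,21,22}
A ∩ B = {13,17}
(A ∩ B) ∩ B = {13,17}
((C Δ B) ∪ (A ∪ (C ∪ A))') ∪ ((A ∩ B) ∩ B) = {6,7,8,9,10,11,12,13,14,15,16,17,18,21,22}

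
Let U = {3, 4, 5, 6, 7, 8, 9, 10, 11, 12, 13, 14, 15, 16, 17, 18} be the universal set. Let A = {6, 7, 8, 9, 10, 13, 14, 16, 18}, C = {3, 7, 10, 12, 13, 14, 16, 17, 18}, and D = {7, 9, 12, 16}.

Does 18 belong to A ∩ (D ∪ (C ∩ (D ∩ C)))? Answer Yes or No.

No

18 ∉ D and 18 ∈ C, so 18 ∉ D ∩ C
18 ∈ C and 18 ∉ (D ∩ C), so 18 ∉ C ∩ (D ∩ C)
18 ∉ D and 18 ∉ (C ∩ (D ∩ C)), so 18 ∉ D ∪ (C ∩ (D ∩ C))
18 ∈ A and 18 ∉ (D ∪ (C ∩ (D ∩ C))), so 18 ∉ A ∩ (D ∪ (C ∩ (D ∩ C)))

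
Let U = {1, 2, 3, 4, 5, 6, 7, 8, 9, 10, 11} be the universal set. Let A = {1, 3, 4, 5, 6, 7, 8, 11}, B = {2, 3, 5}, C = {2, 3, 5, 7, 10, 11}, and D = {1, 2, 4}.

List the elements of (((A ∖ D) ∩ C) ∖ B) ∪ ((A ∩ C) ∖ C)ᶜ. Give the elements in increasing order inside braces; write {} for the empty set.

A ∖ D = {3, 5, 6, 7, 8, 11}
(A ∖ D) ∩ C = {3, 5, 7, 11}
((A ∖ D) ∩ C) ∖ B = {7, 11}
A ∩ C = {3, 5, 7, 11}
(A ∩ C) ∖ C = {}
((A ∩ C) ∖ C)ᶜ = {1, 2, 3, 4, 5, 6, 7, 8, 9, 10, 11}
(((A ∖ D) ∩ C) ∖ B) ∪ ((A ∩ C) ∖ C)ᶜ = {1, 2, 3, 4, 5, 6, 7, 8, 9, 10, 11}

{1, 2, 3, 4, 5, 6, 7, 8, 9, 10, 11}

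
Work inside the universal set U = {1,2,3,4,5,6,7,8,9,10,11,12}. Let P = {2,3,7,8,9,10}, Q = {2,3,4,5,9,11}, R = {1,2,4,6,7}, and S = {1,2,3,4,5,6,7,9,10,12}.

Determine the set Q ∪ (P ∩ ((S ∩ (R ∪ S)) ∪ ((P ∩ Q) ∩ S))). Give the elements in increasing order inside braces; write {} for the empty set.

R ∪ S = {1,2,3,4,5,6,7,9,10,12}
S ∩ (R ∪ S) = {1,2,3,4,5,6,7,9,10,12}
P ∩ Q = {2,3,9}
(P ∩ Q) ∩ S = {2,3,9}
(S ∩ (R ∪ S)) ∪ ((P ∩ Q) ∩ S) = {1,2,3,4,5,6,7,9,10,12}
P ∩ ((S ∩ (R ∪ S)) ∪ ((P ∩ Q) ∩ S)) = {2,3,7,9,10}
Q ∪ (P ∩ ((S ∩ (R ∪ S)) ∪ ((P ∩ Q) ∩ S))) = {2,3,4,5,7,9,10,11}

{2,3,4,5,7,9,10,11}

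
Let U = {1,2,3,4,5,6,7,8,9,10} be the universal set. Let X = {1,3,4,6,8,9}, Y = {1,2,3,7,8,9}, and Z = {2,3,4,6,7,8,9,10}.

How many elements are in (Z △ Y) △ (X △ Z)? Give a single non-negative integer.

Z △ Y = {1,4,6,10}
X △ Z = {1,2,7,10}
(Z △ Y) △ (X △ Z) = {2,4,6,7}
|(Z △ Y) △ (X △ Z)| = 4

4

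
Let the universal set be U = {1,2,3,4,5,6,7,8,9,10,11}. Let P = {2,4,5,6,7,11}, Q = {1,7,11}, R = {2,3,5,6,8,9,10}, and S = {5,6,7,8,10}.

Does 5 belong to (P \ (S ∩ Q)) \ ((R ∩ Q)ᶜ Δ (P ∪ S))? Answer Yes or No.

Yes

5 ∈ S and 5 ∉ Q, so 5 ∉ S ∩ Q
5 ∈ P and 5 ∉ (S ∩ Q), so 5 ∈ P \ (S ∩ Q)
5 ∈ R and 5 ∉ Q, so 5 ∉ R ∩ Q
5 ∈ (R ∩ Q)ᶜ since 5 ∉ (R ∩ Q)
5 ∈ P and 5 ∈ S, so 5 ∈ P ∪ S
5 ∈ (R ∩ Q)ᶜ and 5 ∈ (P ∪ S), so 5 ∉ (R ∩ Q)ᶜ Δ (P ∪ S)
5 ∈ (P \ (S ∩ Q)) and 5 ∉ ((R ∩ Q)ᶜ Δ (P ∪ S)), so 5 ∈ (P \ (S ∩ Q)) \ ((R ∩ Q)ᶜ Δ (P ∪ S))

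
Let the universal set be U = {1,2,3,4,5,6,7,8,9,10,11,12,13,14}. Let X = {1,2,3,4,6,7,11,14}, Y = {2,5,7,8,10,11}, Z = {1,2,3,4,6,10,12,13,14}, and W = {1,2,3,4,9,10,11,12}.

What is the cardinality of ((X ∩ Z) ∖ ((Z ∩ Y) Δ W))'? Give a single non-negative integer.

11

X ∩ Z = {1,2,3,4,6,14}
Z ∩ Y = {2,10}
(Z ∩ Y) Δ W = {1,3,4,9,11,12}
(X ∩ Z) ∖ ((Z ∩ Y) Δ W) = {2,6,14}
((X ∩ Z) ∖ ((Z ∩ Y) Δ W))' = {1,3,4,5,7,8,9,10,11,12,13}
|((X ∩ Z) ∖ ((Z ∩ Y) Δ W))'| = 11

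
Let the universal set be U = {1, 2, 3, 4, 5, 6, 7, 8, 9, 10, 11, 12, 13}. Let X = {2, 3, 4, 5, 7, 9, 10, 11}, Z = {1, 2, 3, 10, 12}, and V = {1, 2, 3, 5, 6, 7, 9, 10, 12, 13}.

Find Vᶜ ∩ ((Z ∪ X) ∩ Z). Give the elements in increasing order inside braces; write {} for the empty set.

Vᶜ = {4, 8, 11}
Z ∪ X = {1, 2, 3, 4, 5, 7, 9, 10, 11, 12}
(Z ∪ X) ∩ Z = {1, 2, 3, 10, 12}
Vᶜ ∩ ((Z ∪ X) ∩ Z) = {}

{}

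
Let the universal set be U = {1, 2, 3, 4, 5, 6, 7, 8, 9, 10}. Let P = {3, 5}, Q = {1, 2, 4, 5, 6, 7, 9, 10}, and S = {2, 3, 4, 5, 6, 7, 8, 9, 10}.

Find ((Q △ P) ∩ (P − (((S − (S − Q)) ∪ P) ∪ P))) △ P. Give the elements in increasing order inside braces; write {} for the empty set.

Q △ P = {1, 2, 3, 4, 6, 7, 9, 10}
S − Q = {3, 8}
S − (S − Q) = {2, 4, 5, 6, 7, 9, 10}
(S − (S − Q)) ∪ P = {2, 3, 4, 5, 6, 7, 9, 10}
((S − (S − Q)) ∪ P) ∪ P = {2, 3, 4, 5, 6, 7, 9, 10}
P − (((S − (S − Q)) ∪ P) ∪ P) = {}
(Q △ P) ∩ (P − (((S − (S − Q)) ∪ P) ∪ P)) = {}
((Q △ P) ∩ (P − (((S − (S − Q)) ∪ P) ∪ P))) △ P = {3, 5}

{3, 5}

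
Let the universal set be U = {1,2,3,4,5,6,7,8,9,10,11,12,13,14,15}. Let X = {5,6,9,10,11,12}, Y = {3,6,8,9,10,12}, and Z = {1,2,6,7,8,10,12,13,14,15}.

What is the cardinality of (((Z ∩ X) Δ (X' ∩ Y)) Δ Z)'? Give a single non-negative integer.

Z ∩ X = {6,10,12}
X' = {1,2,3,4,7,8,13,14,15}
X' ∩ Y = {3,8}
(Z ∩ X) Δ (X' ∩ Y) = {3,6,8,10,12}
((Z ∩ X) Δ (X' ∩ Y)) Δ Z = {1,2,3,7,13,14,15}
(((Z ∩ X) Δ (X' ∩ Y)) Δ Z)' = {4,5,6,8,9,10,11,12}
|(((Z ∩ X) Δ (X' ∩ Y)) Δ Z)'| = 8

8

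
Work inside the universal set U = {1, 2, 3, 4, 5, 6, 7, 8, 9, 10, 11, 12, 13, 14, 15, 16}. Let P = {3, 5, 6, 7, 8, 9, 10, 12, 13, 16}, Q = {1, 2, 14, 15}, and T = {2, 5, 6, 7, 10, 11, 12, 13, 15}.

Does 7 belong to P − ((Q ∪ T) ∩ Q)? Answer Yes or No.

7 ∉ Q and 7 ∈ T, so 7 ∈ Q ∪ T
7 ∈ (Q ∪ T) and 7 ∉ Q, so 7 ∉ (Q ∪ T) ∩ Q
7 ∈ P and 7 ∉ ((Q ∪ T) ∩ Q), so 7 ∈ P − ((Q ∪ T) ∩ Q)

Yes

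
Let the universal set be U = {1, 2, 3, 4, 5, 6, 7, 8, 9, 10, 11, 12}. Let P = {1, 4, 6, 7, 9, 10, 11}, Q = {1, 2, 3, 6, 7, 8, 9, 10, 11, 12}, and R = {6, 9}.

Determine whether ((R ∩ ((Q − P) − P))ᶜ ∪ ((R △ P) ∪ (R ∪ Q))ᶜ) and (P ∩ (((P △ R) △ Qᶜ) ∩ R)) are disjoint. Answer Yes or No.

Yes

Q − P = {2, 3, 8, 12}
(Q − P) − P = {2, 3, 8, 12}
R ∩ ((Q − P) − P) = {}
(R ∩ ((Q − P) − P))ᶜ = {1, 2, 3, 4, 5, 6, 7, 8, 9, 10, 11, 12}
R △ P = {1, 4, 7, 10, 11}
R ∪ Q = {1, 2, 3, 6, 7, 8, 9, 10, 11, 12}
(R △ P) ∪ (R ∪ Q) = {1, 2, 3, 4, 6, 7, 8, 9, 10, 11, 12}
((R △ P) ∪ (R ∪ Q))ᶜ = {5}
(R ∩ ((Q − P) − P))ᶜ ∪ ((R △ P) ∪ (R ∪ Q))ᶜ = {1, 2, 3, 4, 5, 6, 7, 8, 9, 10, 11, 12}
P △ R = {1, 4, 7, 10, 11}
Qᶜ = {4, 5}
(P △ R) △ Qᶜ = {1, 5, 7, 10, 11}
((P △ R) △ Qᶜ) ∩ R = {}
P ∩ (((P △ R) △ Qᶜ) ∩ R) = {}
{1, 2, 3, 4, 5, 6, 7, 8, 9, 10, 11, 12} and {} share no elements.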